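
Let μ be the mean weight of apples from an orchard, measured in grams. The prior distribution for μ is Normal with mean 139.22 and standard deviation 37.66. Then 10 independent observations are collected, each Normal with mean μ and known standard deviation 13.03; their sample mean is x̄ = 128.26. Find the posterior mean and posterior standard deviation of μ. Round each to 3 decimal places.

Posterior mean ≈ 128.390; posterior SD ≈ 4.096

With known σ, the Normal prior is conjugate. Weight on the data is w = (n/σ²)/(n/σ² + 1/τ₀²) = 0.0588994/(0.0588994+0.00070508) = 0.98817.
Posterior mean = w·x̄ + (1−w)·μ₀ = 0.98817·128.26 + 0.011829·139.22 = 128.390. Posterior variance = 1/(0.0588994+0.00070508) = 16.7773, so SD = 4.096.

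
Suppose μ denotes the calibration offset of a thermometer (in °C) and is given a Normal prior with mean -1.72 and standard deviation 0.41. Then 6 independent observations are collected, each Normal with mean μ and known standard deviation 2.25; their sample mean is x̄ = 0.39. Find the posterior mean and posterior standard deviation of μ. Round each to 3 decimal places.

Posterior mean ≈ -1.369; posterior SD ≈ 0.374

Prior precision 1/τ₀² = 1/0.41² = 5.94884; data precision n/σ² = 6/2.25² = 1.18519.
Posterior precision = 5.94884 + 1.18519 = 7.13403, giving posterior SD = 1/√7.13403 = 0.374.
Posterior mean = (5.94884·-1.72 + 1.18519·0.39) / 7.13403 = -1.369.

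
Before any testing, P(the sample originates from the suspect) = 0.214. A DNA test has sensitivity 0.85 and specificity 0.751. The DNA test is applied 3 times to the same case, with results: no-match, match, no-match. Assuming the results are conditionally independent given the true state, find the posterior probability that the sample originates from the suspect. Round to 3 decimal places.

Let H be the event that the sample originates from the suspect; start with P(H) = 0.214. P('match'|H) = 0.85, P('match'|¬H) = 0.249.
Update on result 1 ('no-match'): P(H) ← 0.15·0.2140 / (0.15·0.2140 + 0.751·0.7860) = 0.032100/0.62239 = 0.0516.
Update on result 2 ('match'): P(H) ← 0.85·0.0516 / (0.85·0.0516 + 0.249·0.9484) = 0.043839/0.28000 = 0.1566.
Update on result 3 ('no-match'): P(H) ← 0.15·0.1566 / (0.15·0.1566 + 0.751·0.8434) = 0.023486/0.65690 = 0.0358.

Posterior P(H) ≈ 0.036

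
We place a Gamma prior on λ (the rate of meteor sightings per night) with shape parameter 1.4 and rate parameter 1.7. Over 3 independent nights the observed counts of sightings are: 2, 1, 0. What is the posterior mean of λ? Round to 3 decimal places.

The Poisson likelihood adds the total count to the shape and the number of exposure periods to the rate. Here ∑xᵢ = 3 and n = 3, so shape 1.4→4.4 and rate 1.7→4.7.
Posterior mean = shape/rate = 4.4/4.7 = 0.936.

Posterior mean ≈ 0.936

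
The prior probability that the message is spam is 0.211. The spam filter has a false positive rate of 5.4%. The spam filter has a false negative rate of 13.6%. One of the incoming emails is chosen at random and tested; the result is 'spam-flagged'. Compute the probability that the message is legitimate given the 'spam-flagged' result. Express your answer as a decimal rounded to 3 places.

P(¬H | E) ≈ 0.189

Write H for 'the message is spam'. Prior odds H:¬H = 0.211/0.789 = 0.26743. For the 'spam-flagged' outcome, the likelihood ratio is 0.864/0.054 = 16.000.
Posterior odds = 0.26743 × 16.000 = 4.2788, so P(H|E) = 4.2788/(1+4.2788) = 0.811. Then P(¬H|E) = 1 − 0.811 = 0.189.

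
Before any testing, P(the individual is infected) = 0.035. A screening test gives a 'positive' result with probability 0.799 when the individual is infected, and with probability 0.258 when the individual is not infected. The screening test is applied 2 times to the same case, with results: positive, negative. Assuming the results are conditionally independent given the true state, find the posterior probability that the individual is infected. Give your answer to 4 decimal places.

Posterior P(H) ≈ 0.0295

With H the event that the individual is infected, the joint likelihood of the observed sequence is P(data|H) = 0.799·0.201 = 0.16060 and P(data|¬H) = 0.258·0.742 = 0.19144.
Bayes: P(H|data) = 0.035·0.16060 / (0.035·0.16060 + 0.965·0.19144) = 0.0056210/0.19036 = 0.0295.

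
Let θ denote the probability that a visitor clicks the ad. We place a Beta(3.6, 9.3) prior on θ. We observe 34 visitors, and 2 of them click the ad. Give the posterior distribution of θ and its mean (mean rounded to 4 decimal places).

Posterior: Beta(5.6, 41.3); mean ≈ 0.1194

The binomial likelihood is conjugate to the Beta prior: with 2 successes and 32 failures, the posterior is Beta(3.6+2, 9.3+32) = Beta(5.6, 41.3).
Posterior mean = α/(α+β) = 5.6/46.9 = 0.1194.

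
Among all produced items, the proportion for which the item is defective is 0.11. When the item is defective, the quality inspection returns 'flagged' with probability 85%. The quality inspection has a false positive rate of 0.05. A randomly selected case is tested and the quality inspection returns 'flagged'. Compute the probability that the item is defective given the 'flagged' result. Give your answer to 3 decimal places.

P(H | E) ≈ 0.678

Write H for 'the item is defective'. Prior odds H:¬H = 0.11/0.89 = 0.12360. For the 'flagged' outcome, the likelihood ratio is 0.85/0.05 = 17.000.
Posterior odds = 0.12360 × 17.000 = 2.1011, so P(H|E) = 2.1011/(1+2.1011) = 0.678.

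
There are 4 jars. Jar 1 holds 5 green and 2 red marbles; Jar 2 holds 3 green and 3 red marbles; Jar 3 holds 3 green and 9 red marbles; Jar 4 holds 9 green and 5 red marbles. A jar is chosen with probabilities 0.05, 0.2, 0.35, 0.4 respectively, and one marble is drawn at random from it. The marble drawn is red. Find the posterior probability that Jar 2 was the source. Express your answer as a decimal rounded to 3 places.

P(red|Jar 1) = 0.2857; P(red|Jar 2) = 0.5; P(red|Jar 3) = 0.75; P(red|Jar 4) = 0.3571.
Prior × likelihood for each source: 0.05·0.2857=0.01429, 0.2·0.5=0.1000, 0.35·0.75=0.2625, 0.4·0.3571=0.1429. Summing gives P(red) = 0.51964.
P(Jar 2 | red) = 0.1000 / 0.51964 = 0.192.

Posterior probability ≈ 0.192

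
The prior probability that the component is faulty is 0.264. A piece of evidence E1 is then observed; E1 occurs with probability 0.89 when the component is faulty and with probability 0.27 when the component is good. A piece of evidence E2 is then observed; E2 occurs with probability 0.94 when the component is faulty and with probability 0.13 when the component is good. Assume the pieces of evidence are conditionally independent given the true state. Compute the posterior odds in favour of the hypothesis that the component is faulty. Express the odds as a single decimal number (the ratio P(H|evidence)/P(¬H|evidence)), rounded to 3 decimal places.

Prior odds = 0.264/(1−0.264) = 0.35870. In log-odds, ln(0.35870) = -1.0253.
Add log likelihood ratios: ln(3.2963) + ln(7.2308) = 3.1711.
Posterior log-odds = 2.1459, so posterior odds = exp(2.1459) = 8.5494.

Posterior odds ≈ 8.549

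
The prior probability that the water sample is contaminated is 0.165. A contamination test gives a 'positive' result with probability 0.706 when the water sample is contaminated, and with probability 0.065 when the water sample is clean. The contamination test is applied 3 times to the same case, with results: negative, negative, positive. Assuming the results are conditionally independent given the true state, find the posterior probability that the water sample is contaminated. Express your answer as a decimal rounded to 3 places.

Posterior P(H) ≈ 0.175

With H the event that the water sample is contaminated, the joint likelihood of the observed sequence is P(data|H) = 0.294·0.294·0.706 = 0.061024 and P(data|¬H) = 0.935·0.935·0.065 = 0.056825.
Bayes: P(H|data) = 0.165·0.061024 / (0.165·0.061024 + 0.835·0.056825) = 0.010069/0.057517 = 0.1751.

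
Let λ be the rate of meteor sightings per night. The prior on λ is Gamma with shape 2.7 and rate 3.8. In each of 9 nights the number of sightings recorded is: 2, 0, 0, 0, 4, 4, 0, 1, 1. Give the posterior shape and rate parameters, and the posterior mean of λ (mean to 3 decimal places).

Posterior: Gamma(shape=14.7, rate=12.8); mean ≈ 1.148

The Poisson likelihood adds the total count to the shape and the number of exposure periods to the rate. Here ∑xᵢ = 12 and n = 9, so shape 2.7→14.7 and rate 3.8→12.8.
E[λ | data] = 14.7/12.8 = 1.148.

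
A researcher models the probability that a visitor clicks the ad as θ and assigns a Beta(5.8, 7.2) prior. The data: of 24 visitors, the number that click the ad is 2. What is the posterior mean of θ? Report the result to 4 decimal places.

The binomial likelihood is conjugate to the Beta prior: with 2 successes and 22 failures, the posterior is Beta(5.8+2, 7.2+22) = Beta(7.8, 29.2).
E[θ | data] = 7.8/(7.8+29.2) = 0.2108.

Posterior mean ≈ 0.2108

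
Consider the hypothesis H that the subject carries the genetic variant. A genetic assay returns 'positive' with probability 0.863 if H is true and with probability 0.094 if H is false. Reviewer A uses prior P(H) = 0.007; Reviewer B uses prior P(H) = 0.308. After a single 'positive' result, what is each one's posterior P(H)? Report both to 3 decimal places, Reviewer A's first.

The likelihood ratio for a 'positive' result is 0.863/0.094 = 9.1809.
Reviewer A: prior odds 0.007/0.993 = 0.0070493; posterior odds 0.064719; posterior probability 0.061.
Reviewer B: prior odds 0.308/0.692 = 0.44509; posterior odds 4.0863; posterior probability 0.803.

Reviewer A: 0.061; Reviewer B: 0.803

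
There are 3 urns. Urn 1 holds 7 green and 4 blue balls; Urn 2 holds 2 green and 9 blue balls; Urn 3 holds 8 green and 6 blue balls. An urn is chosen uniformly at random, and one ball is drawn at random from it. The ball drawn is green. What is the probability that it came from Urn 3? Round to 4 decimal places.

Posterior probability ≈ 0.4112

Tabulate prior·likelihood by source: [1] prior 0.333333, lik 0.6364, product 0.2121; [2] prior 0.333333, lik 0.1818, product 0.06061; [3] prior 0.333333, lik 0.5714, product 0.1905.
Normalizing constant = 0.46320; the posterior for Urn 3 is its product over the sum, 0.1905/0.46320 = 0.4112.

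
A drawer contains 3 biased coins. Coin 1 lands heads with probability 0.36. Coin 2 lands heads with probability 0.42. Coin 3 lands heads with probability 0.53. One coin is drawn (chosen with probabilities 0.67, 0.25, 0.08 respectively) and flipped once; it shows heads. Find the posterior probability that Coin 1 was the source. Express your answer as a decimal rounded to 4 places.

Posterior probability ≈ 0.6207

P(heads|C1) = 0.36; P(heads|C2) = 0.42; P(heads|C3) = 0.53.
Prior × likelihood for each source: 0.67·0.36=0.2412, 0.25·0.42=0.1050, 0.08·0.53=0.04240. Summing gives P(heads) = 0.38860.
P(Coin 1 | heads) = 0.2412 / 0.38860 = 0.6207.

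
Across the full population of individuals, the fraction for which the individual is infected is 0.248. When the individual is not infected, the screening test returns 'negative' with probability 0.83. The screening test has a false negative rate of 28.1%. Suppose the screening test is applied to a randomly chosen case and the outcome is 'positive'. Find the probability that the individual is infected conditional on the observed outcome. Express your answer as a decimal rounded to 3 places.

P(H | E) ≈ 0.582

Let H be the event that the individual is infected. P(H) = 0.248, so P(¬H) = 0.752. With E the 'positive' result, P(E|H) = 0.719 and P(E|¬H) = 0.17.
P(E) = 0.719·0.248 + 0.17·0.752 = 0.17831 + 0.12784 = 0.30615.
By Bayes' theorem, P(H|E) = 0.17831 / 0.30615 = 0.582.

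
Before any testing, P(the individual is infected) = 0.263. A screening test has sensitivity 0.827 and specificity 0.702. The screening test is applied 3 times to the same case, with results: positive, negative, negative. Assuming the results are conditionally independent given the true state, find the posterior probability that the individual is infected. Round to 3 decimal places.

Posterior P(H) ≈ 0.057

With H the event that the individual is infected, the joint likelihood of the observed sequence is P(data|H) = 0.827·0.173·0.173 = 0.024751 and P(data|¬H) = 0.298·0.702·0.702 = 0.14686.
Bayes: P(H|data) = 0.263·0.024751 / (0.263·0.024751 + 0.737·0.14686) = 0.0065096/0.11474 = 0.0567.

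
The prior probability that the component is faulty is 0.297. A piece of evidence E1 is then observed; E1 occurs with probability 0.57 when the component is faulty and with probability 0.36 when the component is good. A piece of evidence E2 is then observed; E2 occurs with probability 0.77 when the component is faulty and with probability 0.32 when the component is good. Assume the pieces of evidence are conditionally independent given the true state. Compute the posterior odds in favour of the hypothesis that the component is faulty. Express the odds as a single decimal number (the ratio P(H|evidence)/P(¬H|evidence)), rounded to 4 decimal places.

Prior odds = 0.297/(1−0.297) = 0.42248. In log-odds, ln(0.42248) = -0.86162.
Add log likelihood ratios: ln(1.5833) + ln(2.4062) = 1.3376.
Posterior log-odds = 0.47598, so posterior odds = exp(0.47598) = 1.6096.

Posterior odds ≈ 1.6096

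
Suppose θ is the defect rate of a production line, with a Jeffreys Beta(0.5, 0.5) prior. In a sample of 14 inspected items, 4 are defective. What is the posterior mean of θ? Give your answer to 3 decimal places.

Posterior mean ≈ 0.300

The binomial likelihood is conjugate to the Beta prior: with 4 successes and 10 failures, the posterior is Beta(0.5+4, 0.5+10) = Beta(4.5, 10.5).
Posterior mean = α/(α+β) = 4.5/15 = 0.300.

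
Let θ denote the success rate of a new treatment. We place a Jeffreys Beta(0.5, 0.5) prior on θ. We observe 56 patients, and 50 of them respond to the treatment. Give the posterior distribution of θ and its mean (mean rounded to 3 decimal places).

Observing 50 successes and 6 failures updates Beta(0.5, 0.5) by adding the success and failure counts to the two shape parameters: α = 0.5+50 = 50.5, β = 0.5+6 = 6.5.
E[θ | data] = 50.5/(50.5+6.5) = 0.886.

Posterior: Beta(50.5, 6.5); mean ≈ 0.886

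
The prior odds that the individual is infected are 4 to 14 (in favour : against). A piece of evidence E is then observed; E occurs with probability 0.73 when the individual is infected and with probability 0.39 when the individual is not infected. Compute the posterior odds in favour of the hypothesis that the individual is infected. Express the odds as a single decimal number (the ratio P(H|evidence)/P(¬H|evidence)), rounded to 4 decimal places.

Posterior odds ≈ 0.5348

Prior odds = 4/14 = 0.28571. In log-odds, ln(0.28571) = -1.2528.
Add log likelihood ratio: ln(1.8718) = 0.62690.
Posterior log-odds = -0.62587, so posterior odds = exp(-0.62587) = 0.53480.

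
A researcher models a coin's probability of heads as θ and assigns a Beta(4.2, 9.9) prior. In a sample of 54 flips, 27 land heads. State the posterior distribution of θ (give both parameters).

Posterior: Beta(31.2, 36.9)

The binomial likelihood is conjugate to the Beta prior: with 27 successes and 27 failures, the posterior is Beta(4.2+27, 9.9+27) = Beta(31.2, 36.9).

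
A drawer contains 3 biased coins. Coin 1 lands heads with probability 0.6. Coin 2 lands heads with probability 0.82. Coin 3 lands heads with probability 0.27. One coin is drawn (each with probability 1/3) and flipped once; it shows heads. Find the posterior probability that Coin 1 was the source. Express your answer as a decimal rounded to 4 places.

P(heads|C1) = 0.6; P(heads|C2) = 0.82; P(heads|C3) = 0.27.
Prior × likelihood for each source: 0.333333·0.6=0.2000, 0.333333·0.82=0.2733, 0.333333·0.27=0.09000. Summing gives P(heads) = 0.56333.
P(Coin 1 | heads) = 0.2000 / 0.56333 = 0.3550.

Posterior probability ≈ 0.3550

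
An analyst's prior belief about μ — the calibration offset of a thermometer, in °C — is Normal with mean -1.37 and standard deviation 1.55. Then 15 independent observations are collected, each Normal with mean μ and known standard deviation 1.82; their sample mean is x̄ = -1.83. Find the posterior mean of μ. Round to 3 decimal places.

Prior precision 1/τ₀² = 1/1.55² = 0.416233; data precision n/σ² = 15/1.82² = 4.52844.
Posterior precision = 0.416233 + 4.52844 = 4.94467.
Posterior mean = (0.416233·-1.37 + 4.52844·-1.83) / 4.94467 = -1.791.

Posterior mean ≈ -1.791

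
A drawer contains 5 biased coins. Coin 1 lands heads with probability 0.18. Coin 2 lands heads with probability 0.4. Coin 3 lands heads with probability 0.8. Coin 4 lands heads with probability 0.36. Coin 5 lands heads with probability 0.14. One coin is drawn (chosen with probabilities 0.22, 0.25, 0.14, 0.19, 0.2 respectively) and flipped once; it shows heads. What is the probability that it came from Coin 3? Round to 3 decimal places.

Tabulate prior·likelihood by source: [1] prior 0.22, lik 0.18, product 0.03960; [2] prior 0.25, lik 0.4, product 0.1000; [3] prior 0.14, lik 0.8, product 0.1120; [4] prior 0.19, lik 0.36, product 0.06840; [5] prior 0.2, lik 0.14, product 0.02800.
Normalizing constant = 0.34800; the posterior for Coin 3 is its product over the sum, 0.1120/0.34800 = 0.322.

Posterior probability ≈ 0.322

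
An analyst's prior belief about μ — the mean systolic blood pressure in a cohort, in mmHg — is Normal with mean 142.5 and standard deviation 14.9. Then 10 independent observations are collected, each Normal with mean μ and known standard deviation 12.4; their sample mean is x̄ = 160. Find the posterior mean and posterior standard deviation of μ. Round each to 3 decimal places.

Posterior mean ≈ 158.866; posterior SD ≈ 3.792

With known σ, the Normal prior is conjugate. Weight on the data is w = (n/σ²)/(n/σ² + 1/τ₀²) = 0.0650364/(0.0650364+0.00450430) = 0.93523.
Posterior mean = w·x̄ + (1−w)·μ₀ = 0.93523·160 + 0.064772·142.5 = 158.866. Posterior variance = 1/(0.0650364+0.00450430) = 14.3801, so SD = 3.792.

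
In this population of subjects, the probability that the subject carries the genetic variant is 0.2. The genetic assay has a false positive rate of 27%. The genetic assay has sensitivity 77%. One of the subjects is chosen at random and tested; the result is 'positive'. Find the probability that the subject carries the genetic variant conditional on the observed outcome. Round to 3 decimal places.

P(H | E) ≈ 0.416

Let H be the event that the subject carries the genetic variant. P(H) = 0.2, so P(¬H) = 0.8. With E the 'positive' result, P(E|H) = 0.77 and P(E|¬H) = 0.27.
P(E) = 0.77·0.2 + 0.27·0.8 = 0.15400 + 0.21600 = 0.37000.
By Bayes' theorem, P(H|E) = 0.15400 / 0.37000 = 0.416.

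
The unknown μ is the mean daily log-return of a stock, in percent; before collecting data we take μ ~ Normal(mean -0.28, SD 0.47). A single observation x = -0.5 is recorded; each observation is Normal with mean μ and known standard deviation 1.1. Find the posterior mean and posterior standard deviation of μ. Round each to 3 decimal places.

Posterior mean ≈ -0.314; posterior SD ≈ 0.432

Prior precision 1/τ₀² = 1/0.47² = 4.52694; data precision n/σ² = 1/1.1² = 0.826446.
Posterior precision = 4.52694 + 0.826446 = 5.35338, giving posterior SD = 1/√5.35338 = 0.432.
Posterior mean = (4.52694·-0.28 + 0.826446·-0.5) / 5.35338 = -0.314.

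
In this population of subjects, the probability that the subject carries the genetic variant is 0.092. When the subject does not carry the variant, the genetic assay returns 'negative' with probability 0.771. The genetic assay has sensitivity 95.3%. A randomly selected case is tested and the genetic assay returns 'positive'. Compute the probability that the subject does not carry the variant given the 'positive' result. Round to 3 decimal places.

Write H for 'the subject carries the genetic variant'. Prior odds H:¬H = 0.092/0.908 = 0.10132. For the 'positive' outcome, the likelihood ratio is 0.953/0.229 = 4.1616.
Posterior odds = 0.10132 × 4.1616 = 0.42166, so P(H|E) = 0.42166/(1+0.42166) = 0.297. Then P(¬H|E) = 1 − 0.297 = 0.703.

P(¬H | E) ≈ 0.703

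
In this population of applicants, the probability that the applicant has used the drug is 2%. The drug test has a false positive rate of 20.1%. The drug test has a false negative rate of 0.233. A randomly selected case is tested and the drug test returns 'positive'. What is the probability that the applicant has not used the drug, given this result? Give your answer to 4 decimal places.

Let H be the event that the applicant has used the drug. P(H) = 0.02, so P(¬H) = 0.98. With E the 'positive' result, P(E|H) = 0.767 and P(E|¬H) = 0.201.
P(E) = 0.767·0.02 + 0.201·0.98 = 0.015340 + 0.19698 = 0.21232.
By Bayes' theorem, P(H|E) = 0.015340 / 0.21232 = 0.0722. Hence P(¬H|E) = 1 − 0.0722 = 0.9278.

P(¬H | E) ≈ 0.9278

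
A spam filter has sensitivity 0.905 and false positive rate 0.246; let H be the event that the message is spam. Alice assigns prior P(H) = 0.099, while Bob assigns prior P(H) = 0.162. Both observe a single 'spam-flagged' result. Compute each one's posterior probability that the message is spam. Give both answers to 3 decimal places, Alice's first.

Alice: 0.288; Bob: 0.416

P('+'|H) = 0.905, P('+'|¬H) = 0.246.
Alice: numerator 0.905·0.099 = 0.089595; evidence = 0.089595+0.246·0.901 = 0.31124; posterior = 0.288.
Bob: numerator 0.905·0.162 = 0.14661; evidence = 0.14661+0.246·0.838 = 0.35276; posterior = 0.416.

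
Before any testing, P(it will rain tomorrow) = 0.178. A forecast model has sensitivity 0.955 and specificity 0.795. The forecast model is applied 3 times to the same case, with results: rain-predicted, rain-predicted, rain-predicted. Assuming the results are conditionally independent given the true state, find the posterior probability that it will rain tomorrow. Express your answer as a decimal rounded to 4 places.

Let H be the event that it will rain tomorrow; start with P(H) = 0.178. P('rain-predicted'|H) = 0.955, P('rain-predicted'|¬H) = 0.205.
Update on result 1 ('rain-predicted'): P(H) ← 0.955·0.1780 / (0.955·0.1780 + 0.205·0.8220) = 0.16999/0.33850 = 0.5022.
Update on result 2 ('rain-predicted'): P(H) ← 0.955·0.5022 / (0.955·0.5022 + 0.205·0.4978) = 0.47959/0.58164 = 0.8245.
Update on result 3 ('rain-predicted'): P(H) ← 0.955·0.8245 / (0.955·0.8245 + 0.205·0.1755) = 0.78744/0.82341 = 0.9563.

Posterior P(H) ≈ 0.9563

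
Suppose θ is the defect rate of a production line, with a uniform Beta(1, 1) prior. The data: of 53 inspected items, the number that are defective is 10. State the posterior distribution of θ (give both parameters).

Posterior: Beta(11, 44)

Observing 10 successes and 43 failures updates Beta(1, 1) by adding the success and failure counts to the two shape parameters: α = 1+10 = 11, β = 1+43 = 44.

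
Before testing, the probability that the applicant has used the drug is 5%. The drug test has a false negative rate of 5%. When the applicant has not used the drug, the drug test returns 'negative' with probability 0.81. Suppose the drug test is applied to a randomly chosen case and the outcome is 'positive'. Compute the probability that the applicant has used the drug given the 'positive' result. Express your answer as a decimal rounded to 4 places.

P(H | E) ≈ 0.2083

Let H be the event that the applicant has used the drug. P(H) = 0.05, so P(¬H) = 0.95. With E the 'positive' result, P(E|H) = 0.95 and P(E|¬H) = 0.19.
P(E) = 0.95·0.05 + 0.19·0.95 = 0.047500 + 0.18050 = 0.22800.
By Bayes' theorem, P(H|E) = 0.047500 / 0.22800 = 0.2083.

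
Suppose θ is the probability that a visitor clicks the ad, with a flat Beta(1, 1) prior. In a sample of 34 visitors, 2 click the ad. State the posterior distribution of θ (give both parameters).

Posterior: Beta(3, 33)

The binomial likelihood is conjugate to the Beta prior: with 2 successes and 32 failures, the posterior is Beta(1+2, 1+32) = Beta(3, 33).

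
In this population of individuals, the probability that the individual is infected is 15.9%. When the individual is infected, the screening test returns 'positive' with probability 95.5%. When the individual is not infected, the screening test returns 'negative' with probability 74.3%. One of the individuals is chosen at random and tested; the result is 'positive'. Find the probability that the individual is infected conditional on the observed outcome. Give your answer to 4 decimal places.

Write H for 'the individual is infected'. Prior odds H:¬H = 0.159/0.841 = 0.18906. For the 'positive' outcome, the likelihood ratio is 0.955/0.257 = 3.7160.
Posterior odds = 0.18906 × 3.7160 = 0.70254, so P(H|E) = 0.70254/(1+0.70254) = 0.4126.

P(H | E) ≈ 0.4126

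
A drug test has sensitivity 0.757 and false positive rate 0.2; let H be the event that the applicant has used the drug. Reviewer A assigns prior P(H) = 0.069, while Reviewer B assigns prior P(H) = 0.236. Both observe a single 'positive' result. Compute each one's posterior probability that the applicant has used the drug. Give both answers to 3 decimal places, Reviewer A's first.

The likelihood ratio for a 'positive' result is 0.757/0.2 = 3.7850.
Reviewer A: prior odds 0.069/0.931 = 0.074114; posterior odds 0.28052; posterior probability 0.219.
Reviewer B: prior odds 0.236/0.764 = 0.30890; posterior odds 1.1692; posterior probability 0.539.

Reviewer A: 0.219; Reviewer B: 0.539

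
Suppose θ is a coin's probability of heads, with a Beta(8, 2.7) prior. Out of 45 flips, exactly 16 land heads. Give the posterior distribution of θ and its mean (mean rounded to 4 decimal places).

The binomial likelihood is conjugate to the Beta prior: with 16 successes and 29 failures, the posterior is Beta(8+16, 2.7+29) = Beta(24, 31.7).
E[θ | data] = 24/(24+31.7) = 0.4309.

Posterior: Beta(24, 31.7); mean ≈ 0.4309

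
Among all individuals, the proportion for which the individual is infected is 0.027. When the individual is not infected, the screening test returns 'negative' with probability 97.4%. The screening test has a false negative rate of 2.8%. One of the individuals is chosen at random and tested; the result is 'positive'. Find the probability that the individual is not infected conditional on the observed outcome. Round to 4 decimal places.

Write H for 'the individual is infected'. Prior odds H:¬H = 0.027/0.973 = 0.027749. For the 'positive' outcome, the likelihood ratio is 0.972/0.026 = 37.385.
Posterior odds = 0.027749 × 37.385 = 1.0374, so P(H|E) = 1.0374/(1+1.0374) = 0.5092. Then P(¬H|E) = 1 − 0.5092 = 0.4908.

P(¬H | E) ≈ 0.4908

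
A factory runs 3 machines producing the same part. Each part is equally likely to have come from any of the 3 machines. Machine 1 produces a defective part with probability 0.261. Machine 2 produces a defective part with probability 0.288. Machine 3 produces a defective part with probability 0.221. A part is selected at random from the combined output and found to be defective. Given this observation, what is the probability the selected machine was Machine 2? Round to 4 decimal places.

Posterior probability ≈ 0.3740

P(defective|M1) = 0.261; P(defective|M2) = 0.288; P(defective|M3) = 0.221.
Prior × likelihood for each source: 0.333333·0.261=0.08700, 0.333333·0.288=0.09600, 0.333333·0.221=0.07367. Summing gives P(defective) = 0.25667.
P(Machine 2 | defective) = 0.09600 / 0.25667 = 0.3740.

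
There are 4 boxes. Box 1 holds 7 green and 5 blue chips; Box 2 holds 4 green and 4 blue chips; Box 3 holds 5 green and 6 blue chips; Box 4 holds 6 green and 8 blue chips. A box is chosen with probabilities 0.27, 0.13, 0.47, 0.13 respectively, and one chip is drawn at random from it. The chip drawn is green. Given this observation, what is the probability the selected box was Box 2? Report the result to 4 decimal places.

Posterior probability ≈ 0.1322

P(green|Box 1) = 0.5833; P(green|Box 2) = 0.5; P(green|Box 3) = 0.4545; P(green|Box 4) = 0.4286.
Prior × likelihood for each source: 0.27·0.5833=0.1575, 0.13·0.5=0.06500, 0.47·0.4545=0.2136, 0.13·0.4286=0.05571. Summing gives P(green) = 0.49185.
P(Box 2 | green) = 0.06500 / 0.49185 = 0.1322.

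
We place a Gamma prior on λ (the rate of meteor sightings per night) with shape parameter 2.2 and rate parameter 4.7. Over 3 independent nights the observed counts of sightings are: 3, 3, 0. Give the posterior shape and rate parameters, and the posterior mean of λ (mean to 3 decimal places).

Posterior: Gamma(shape=8.2, rate=7.7); mean ≈ 1.065

The Poisson likelihood adds the total count to the shape and the number of exposure periods to the rate. Here ∑xᵢ = 6 and n = 3, so shape 2.2→8.2 and rate 4.7→7.7.
Posterior mean = shape/rate = 8.2/7.7 = 1.065.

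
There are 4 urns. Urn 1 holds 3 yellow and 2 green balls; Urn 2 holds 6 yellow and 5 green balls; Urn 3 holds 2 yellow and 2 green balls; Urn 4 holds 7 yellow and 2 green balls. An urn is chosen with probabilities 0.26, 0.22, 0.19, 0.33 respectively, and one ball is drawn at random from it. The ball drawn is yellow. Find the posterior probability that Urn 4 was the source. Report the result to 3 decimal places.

Posterior probability ≈ 0.409

Tabulate prior·likelihood by source: [1] prior 0.26, lik 0.6, product 0.1560; [2] prior 0.22, lik 0.5455, product 0.1200; [3] prior 0.19, lik 0.5, product 0.09500; [4] prior 0.33, lik 0.7778, product 0.2567.
Normalizing constant = 0.62767; the posterior for Urn 4 is its product over the sum, 0.2567/0.62767 = 0.409.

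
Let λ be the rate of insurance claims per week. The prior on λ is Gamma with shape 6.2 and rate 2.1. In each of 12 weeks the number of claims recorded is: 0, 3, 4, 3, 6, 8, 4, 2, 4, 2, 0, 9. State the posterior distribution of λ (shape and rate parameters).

Posterior: Gamma(shape=51.2, rate=14.1)

The Poisson likelihood adds the total count to the shape and the number of exposure periods to the rate. Here ∑xᵢ = 45 and n = 12, so shape 6.2→51.2 and rate 2.1→14.1.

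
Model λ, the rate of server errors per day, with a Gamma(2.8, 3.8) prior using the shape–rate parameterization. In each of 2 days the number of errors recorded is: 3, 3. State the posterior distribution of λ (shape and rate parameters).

Posterior: Gamma(shape=8.8, rate=5.8)

Total count ∑xᵢ = 6 over n = 2 days.
Gamma is conjugate to the Poisson likelihood: posterior is Gamma(shape = 2.8+6 = 8.8, rate = 3.8+2 = 5.8).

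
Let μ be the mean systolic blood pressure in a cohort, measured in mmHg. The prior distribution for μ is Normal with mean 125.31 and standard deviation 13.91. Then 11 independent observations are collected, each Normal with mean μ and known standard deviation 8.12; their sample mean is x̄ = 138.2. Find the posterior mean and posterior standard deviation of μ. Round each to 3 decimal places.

Posterior mean ≈ 137.813; posterior SD ≈ 2.411

Prior precision 1/τ₀² = 1/13.91² = 0.00516828; data precision n/σ² = 11/8.12² = 0.166832.
Posterior precision = 0.00516828 + 0.166832 = 0.172001, giving posterior SD = 1/√0.172001 = 2.411.
Posterior mean = (0.00516828·125.31 + 0.166832·138.2) / 0.172001 = 137.813.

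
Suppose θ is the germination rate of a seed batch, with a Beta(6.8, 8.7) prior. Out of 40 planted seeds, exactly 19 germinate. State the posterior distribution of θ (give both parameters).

Posterior: Beta(25.8, 29.7)

Observing 19 successes and 21 failures updates Beta(6.8, 8.7) by adding the success and failure counts to the two shape parameters: α = 6.8+19 = 25.8, β = 8.7+21 = 29.7.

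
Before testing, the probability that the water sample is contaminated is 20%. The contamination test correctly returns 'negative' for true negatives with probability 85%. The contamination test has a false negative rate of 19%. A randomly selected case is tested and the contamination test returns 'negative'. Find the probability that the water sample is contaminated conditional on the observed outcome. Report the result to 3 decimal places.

Write H for 'the water sample is contaminated'. Prior odds H:¬H = 0.2/0.8 = 0.25000. For the 'negative' outcome, the likelihood ratio is 0.19/0.85 = 0.22353.
Posterior odds = 0.25000 × 0.22353 = 0.055882, so P(H|E) = 0.055882/(1+0.055882) = 0.053.

P(H | E) ≈ 0.053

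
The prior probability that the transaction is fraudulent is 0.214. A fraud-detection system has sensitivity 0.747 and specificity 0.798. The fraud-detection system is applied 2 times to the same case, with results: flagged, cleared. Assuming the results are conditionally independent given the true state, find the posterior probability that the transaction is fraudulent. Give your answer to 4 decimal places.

Posterior P(H) ≈ 0.2420

Let H be the event that the transaction is fraudulent; start with P(H) = 0.214. P('flagged'|H) = 0.747, P('flagged'|¬H) = 0.202.
Update on result 1 ('flagged'): P(H) ← 0.747·0.2140 / (0.747·0.2140 + 0.202·0.7860) = 0.15986/0.31863 = 0.5017.
Update on result 2 ('cleared'): P(H) ← 0.253·0.5017 / (0.253·0.5017 + 0.798·0.4983) = 0.12693/0.52457 = 0.2420.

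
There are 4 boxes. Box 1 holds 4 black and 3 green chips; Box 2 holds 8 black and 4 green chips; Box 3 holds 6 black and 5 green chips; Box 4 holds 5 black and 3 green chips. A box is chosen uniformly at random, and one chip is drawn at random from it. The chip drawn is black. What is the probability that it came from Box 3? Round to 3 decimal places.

Tabulate prior·likelihood by source: [1] prior 0.25, lik 0.5714, product 0.1429; [2] prior 0.25, lik 0.6667, product 0.1667; [3] prior 0.25, lik 0.5455, product 0.1364; [4] prior 0.25, lik 0.625, product 0.1562.
Normalizing constant = 0.60214; the posterior for Box 3 is its product over the sum, 0.1364/0.60214 = 0.226.

Posterior probability ≈ 0.226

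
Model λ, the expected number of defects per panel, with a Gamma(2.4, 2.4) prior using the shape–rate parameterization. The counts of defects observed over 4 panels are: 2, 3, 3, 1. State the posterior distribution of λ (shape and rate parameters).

Posterior: Gamma(shape=11.4, rate=6.4)

The Poisson likelihood adds the total count to the shape and the number of exposure periods to the rate. Here ∑xᵢ = 9 and n = 4, so shape 2.4→11.4 and rate 2.4→6.4.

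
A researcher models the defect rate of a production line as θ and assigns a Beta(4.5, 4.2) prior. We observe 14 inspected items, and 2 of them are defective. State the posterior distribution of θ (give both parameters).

Posterior: Beta(6.5, 16.2)

Observing 2 successes and 12 failures updates Beta(4.5, 4.2) by adding the success and failure counts to the two shape parameters: α = 4.5+2 = 6.5, β = 4.2+12 = 16.2.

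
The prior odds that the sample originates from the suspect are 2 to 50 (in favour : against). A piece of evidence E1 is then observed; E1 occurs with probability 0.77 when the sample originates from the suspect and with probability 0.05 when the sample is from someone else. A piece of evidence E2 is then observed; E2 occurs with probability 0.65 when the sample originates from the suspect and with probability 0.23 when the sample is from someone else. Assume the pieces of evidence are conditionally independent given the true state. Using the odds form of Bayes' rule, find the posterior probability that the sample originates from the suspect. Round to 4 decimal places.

Prior odds = 2/50 = 0.040000. In log-odds, ln(0.040000) = -3.2189.
Add log likelihood ratios: ln(15.400) + ln(2.8261) = 3.7733.
Posterior log-odds = 0.55438, so posterior odds = exp(0.55438) = 1.7409. Converting, P(H|E) = 1.7409/2.7409 = 0.6352.

Posterior probability ≈ 0.6352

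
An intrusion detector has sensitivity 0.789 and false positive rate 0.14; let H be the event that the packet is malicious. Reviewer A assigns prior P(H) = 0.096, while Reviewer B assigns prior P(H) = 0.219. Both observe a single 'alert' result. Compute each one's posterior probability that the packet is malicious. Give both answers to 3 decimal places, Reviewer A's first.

P('+'|H) = 0.789, P('+'|¬H) = 0.14.
Reviewer A: numerator 0.789·0.096 = 0.075744; evidence = 0.075744+0.14·0.904 = 0.20230; posterior = 0.374.
Reviewer B: numerator 0.789·0.219 = 0.17279; evidence = 0.17279+0.14·0.781 = 0.28213; posterior = 0.612.

Reviewer A: 0.374; Reviewer B: 0.612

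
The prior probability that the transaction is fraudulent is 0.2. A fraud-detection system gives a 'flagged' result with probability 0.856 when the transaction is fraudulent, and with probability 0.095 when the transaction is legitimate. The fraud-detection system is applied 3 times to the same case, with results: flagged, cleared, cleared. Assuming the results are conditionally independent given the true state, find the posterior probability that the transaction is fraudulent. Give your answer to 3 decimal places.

Posterior P(H) ≈ 0.054

Let H be the event that the transaction is fraudulent; start with P(H) = 0.2. P('flagged'|H) = 0.856, P('flagged'|¬H) = 0.095.
Update on result 1 ('flagged'): P(H) ← 0.856·0.2000 / (0.856·0.2000 + 0.095·0.8000) = 0.17120/0.24720 = 0.6926.
Update on result 2 ('cleared'): P(H) ← 0.144·0.6926 / (0.144·0.6926 + 0.905·0.3074) = 0.099728/0.37796 = 0.2639.
Update on result 3 ('cleared'): P(H) ← 0.144·0.2639 / (0.144·0.2639 + 0.905·0.7361) = 0.037995/0.70421 = 0.0540.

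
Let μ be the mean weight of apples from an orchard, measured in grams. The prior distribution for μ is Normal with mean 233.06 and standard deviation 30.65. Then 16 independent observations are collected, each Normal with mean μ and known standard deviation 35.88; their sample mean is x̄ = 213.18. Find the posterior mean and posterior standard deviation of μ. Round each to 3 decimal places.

Posterior mean ≈ 214.748; posterior SD ≈ 8.609

With known σ, the Normal prior is conjugate. Weight on the data is w = (n/σ²)/(n/σ² + 1/τ₀²) = 0.0124284/(0.0124284+0.00106448) = 0.92111.
Posterior mean = w·x̄ + (1−w)·μ₀ = 0.92111·213.18 + 0.078892·233.06 = 214.748. Posterior variance = 1/(0.0124284+0.00106448) = 74.1132, so SD = 8.609.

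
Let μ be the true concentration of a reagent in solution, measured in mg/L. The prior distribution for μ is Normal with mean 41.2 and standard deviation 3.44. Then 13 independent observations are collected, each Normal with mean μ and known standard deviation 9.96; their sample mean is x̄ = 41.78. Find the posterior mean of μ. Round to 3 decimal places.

With known σ, the Normal prior is conjugate. Weight on the data is w = (n/σ²)/(n/σ² + 1/τ₀²) = 0.131046/(0.131046+0.0845051) = 0.60796.
Posterior mean = w·x̄ + (1−w)·μ₀ = 0.60796·41.78 + 0.39204·41.2 = 41.553.

Posterior mean ≈ 41.553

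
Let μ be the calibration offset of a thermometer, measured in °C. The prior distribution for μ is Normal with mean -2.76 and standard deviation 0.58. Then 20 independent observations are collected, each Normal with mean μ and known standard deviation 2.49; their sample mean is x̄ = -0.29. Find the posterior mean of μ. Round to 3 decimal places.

Posterior mean ≈ -1.475

Prior precision 1/τ₀² = 1/0.58² = 2.97265; data precision n/σ² = 20/2.49² = 3.22575.
Posterior precision = 2.97265 + 3.22575 = 6.19841.
Posterior mean = (2.97265·-2.76 + 3.22575·-0.29) / 6.19841 = -1.475.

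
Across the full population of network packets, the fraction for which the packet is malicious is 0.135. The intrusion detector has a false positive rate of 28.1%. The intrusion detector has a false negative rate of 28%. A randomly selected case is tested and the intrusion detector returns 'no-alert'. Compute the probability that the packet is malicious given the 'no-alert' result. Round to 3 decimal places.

P(H | E) ≈ 0.057

Write H for 'the packet is malicious'. Prior odds H:¬H = 0.135/0.865 = 0.15607. For the 'no-alert' outcome, the likelihood ratio is 0.28/0.719 = 0.38943.
Posterior odds = 0.15607 × 0.38943 = 0.060778, so P(H|E) = 0.060778/(1+0.060778) = 0.057.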